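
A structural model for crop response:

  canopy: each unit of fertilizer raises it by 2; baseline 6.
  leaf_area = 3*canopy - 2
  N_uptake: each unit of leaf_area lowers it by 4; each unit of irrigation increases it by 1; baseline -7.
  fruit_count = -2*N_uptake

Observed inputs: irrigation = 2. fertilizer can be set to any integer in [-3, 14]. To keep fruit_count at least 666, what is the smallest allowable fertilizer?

Substituting into the leaf_area equation gives leaf_area = 6*fertilizer + 16.
Substituting into the N_uptake equation gives N_uptake = -24*fertilizer - 69.
Substituting into the fruit_count equation gives fruit_count = 48*fertilizer + 138.
Require 48*fertilizer + 138 ≥ 666, so fertilizer ≥ 11.
The smallest integer in [-3, 14] satisfying this is 11.

fertilizer = 11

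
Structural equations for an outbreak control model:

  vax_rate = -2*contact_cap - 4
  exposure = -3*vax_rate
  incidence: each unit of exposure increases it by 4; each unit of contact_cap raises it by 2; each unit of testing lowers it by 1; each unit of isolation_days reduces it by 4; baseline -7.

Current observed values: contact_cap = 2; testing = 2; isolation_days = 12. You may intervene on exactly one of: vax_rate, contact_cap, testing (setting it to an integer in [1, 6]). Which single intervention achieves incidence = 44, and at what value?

Intervening on vax_rate: incidence = -12*vax_rate - 53. Reaching 44 requires vax_rate = -97/12, not an integer.
Intervening on contact_cap: incidence = 26*contact_cap - 9. Reaching 44 requires contact_cap = 53/26, not an integer.
Intervening on testing: with other inputs at their observed values, incidence = -testing + 45. Solving for 44 gives testing = 1, within [1, 6].

set testing = 1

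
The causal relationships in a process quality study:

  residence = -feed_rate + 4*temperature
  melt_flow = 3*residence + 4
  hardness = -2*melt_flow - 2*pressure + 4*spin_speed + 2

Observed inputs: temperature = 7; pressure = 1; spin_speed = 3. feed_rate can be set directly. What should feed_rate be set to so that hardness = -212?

feed_rate = -8

Substituting into the residence equation gives residence = -feed_rate + 28.
Substituting into the melt_flow equation gives melt_flow = -3*feed_rate + 88.
Substituting into the hardness equation gives hardness = 6*feed_rate - 164.
Solve 6*feed_rate - 164 = -212: feed_rate = (-212 + 164) / 6 = -8.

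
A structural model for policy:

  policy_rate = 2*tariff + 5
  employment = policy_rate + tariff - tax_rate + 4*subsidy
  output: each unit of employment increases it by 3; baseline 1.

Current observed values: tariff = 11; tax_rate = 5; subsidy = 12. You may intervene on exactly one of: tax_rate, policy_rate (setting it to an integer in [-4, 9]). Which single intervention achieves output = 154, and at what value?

set policy_rate = -3

Intervening on tax_rate: output = -3*tax_rate + 259. Reaching 154 requires tax_rate = 35, outside [-4, 9].
Intervening on policy_rate: with other inputs at their observed values, output = 3*policy_rate + 163. Solving for 154 gives policy_rate = -3, within [-4, 9].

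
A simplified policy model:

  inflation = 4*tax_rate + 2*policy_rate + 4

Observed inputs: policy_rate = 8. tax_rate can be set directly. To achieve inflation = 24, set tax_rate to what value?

Substituting into the inflation equation gives inflation = 4*tax_rate + 20.
Solve 4*tax_rate + 20 = 24: tax_rate = (24 - 20) / 4 = 1.

tax_rate = 1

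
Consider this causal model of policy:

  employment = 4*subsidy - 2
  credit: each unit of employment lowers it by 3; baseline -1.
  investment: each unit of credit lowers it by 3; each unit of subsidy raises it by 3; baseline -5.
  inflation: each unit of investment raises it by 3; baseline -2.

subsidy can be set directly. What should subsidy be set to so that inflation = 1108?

Substituting into the credit equation gives credit = -12*subsidy + 5.
investment becomes 39*subsidy - 20.
This gives inflation = 117*subsidy - 62.
Solve 117*subsidy - 62 = 1108: subsidy = (1108 + 62) / 117 = 10.

subsidy = 10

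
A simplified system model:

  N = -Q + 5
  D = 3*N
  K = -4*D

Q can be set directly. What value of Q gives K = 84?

Q = 12

Substituting into the D equation gives D = -3*Q + 15.
So K = 12*Q - 60.
Solve 12*Q - 60 = 84: Q = (84 + 60) / 12 = 12.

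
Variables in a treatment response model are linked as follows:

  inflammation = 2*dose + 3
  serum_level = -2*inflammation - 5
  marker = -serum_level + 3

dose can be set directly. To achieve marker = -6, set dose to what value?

Substituting into the serum_level equation gives serum_level = -4*dose - 11.
Substituting into the marker equation gives marker = 4*dose + 14.
Solve 4*dose + 14 = -6: dose = (-6 - 14) / 4 = -5.

dose = -5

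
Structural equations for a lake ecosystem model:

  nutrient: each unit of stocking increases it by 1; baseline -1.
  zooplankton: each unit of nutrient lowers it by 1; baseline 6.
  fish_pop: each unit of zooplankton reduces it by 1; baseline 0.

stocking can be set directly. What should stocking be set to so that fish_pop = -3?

Substituting into the zooplankton equation gives zooplankton = -stocking + 7.
This gives fish_pop = stocking - 7.
Solve stocking - 7 = -3: stocking = (-3 + 7) / 1 = 4.

stocking = 4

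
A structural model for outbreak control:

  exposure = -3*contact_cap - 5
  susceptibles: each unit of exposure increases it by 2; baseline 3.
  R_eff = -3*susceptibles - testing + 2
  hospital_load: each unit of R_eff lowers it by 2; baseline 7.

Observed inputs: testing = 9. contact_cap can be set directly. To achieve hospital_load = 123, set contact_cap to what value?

Substituting into the susceptibles equation gives susceptibles = -6*contact_cap - 7.
R_eff becomes 18*contact_cap + 14.
Substituting into the hospital_load equation gives hospital_load = -36*contact_cap - 21.
Solve -36*contact_cap - 21 = 123: contact_cap = (123 + 21) / -36 = -4.

contact_cap = -4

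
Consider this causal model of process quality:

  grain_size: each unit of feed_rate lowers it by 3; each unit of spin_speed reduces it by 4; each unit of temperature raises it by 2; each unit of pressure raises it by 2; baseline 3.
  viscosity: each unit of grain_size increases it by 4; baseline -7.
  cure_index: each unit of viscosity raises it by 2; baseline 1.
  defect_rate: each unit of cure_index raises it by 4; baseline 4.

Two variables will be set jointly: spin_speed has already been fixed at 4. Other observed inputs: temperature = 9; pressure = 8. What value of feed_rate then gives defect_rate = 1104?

feed_rate = -5

With spin_speed held at 4:
Substituting into the grain_size equation gives grain_size = -3*feed_rate + 21.
Substituting into the viscosity equation gives viscosity = -12*feed_rate + 77.
Substituting into the cure_index equation gives cure_index = -24*feed_rate + 155.
defect_rate becomes -96*feed_rate + 624.
Solve -96*feed_rate + 624 = 1104: feed_rate = (1104 - 624) / -96 = -5.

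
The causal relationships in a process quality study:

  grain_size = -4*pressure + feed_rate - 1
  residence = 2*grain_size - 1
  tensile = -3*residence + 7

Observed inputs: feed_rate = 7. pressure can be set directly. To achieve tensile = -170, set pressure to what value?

Substituting into the grain_size equation gives grain_size = -4*pressure + 6.
So residence = -8*pressure + 11.
Substituting into the tensile equation gives tensile = 24*pressure - 26.
Solve 24*pressure - 26 = -170: pressure = (-170 + 26) / 24 = -6.

pressure = -6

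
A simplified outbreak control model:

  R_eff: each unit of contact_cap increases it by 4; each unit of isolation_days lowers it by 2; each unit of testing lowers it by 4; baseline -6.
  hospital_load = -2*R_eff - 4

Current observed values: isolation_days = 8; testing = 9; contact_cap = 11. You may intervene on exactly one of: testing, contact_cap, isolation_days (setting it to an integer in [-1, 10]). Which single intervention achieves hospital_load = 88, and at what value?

set contact_cap = 3

Intervening on testing: hospital_load = 8*testing - 48. Reaching 88 requires testing = 17, outside [-1, 10].
Intervening on contact_cap: with other inputs at their observed values, hospital_load = -8*contact_cap + 112. Solving for 88 gives contact_cap = 3, within [-1, 10].
Intervening on isolation_days: hospital_load = 4*isolation_days - 8. Reaching 88 requires isolation_days = 24, outside [-1, 10].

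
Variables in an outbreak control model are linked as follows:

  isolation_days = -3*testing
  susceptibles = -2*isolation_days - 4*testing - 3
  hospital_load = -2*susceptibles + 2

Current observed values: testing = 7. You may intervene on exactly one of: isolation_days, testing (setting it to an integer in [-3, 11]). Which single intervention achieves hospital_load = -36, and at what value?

set testing = 11

Intervening on isolation_days: hospital_load = 4*isolation_days + 64. Reaching -36 requires isolation_days = -25, outside [-3, 11].
Intervening on testing: with other inputs at their observed values, hospital_load = -4*testing + 8. Solving for -36 gives testing = 11, within [-3, 11].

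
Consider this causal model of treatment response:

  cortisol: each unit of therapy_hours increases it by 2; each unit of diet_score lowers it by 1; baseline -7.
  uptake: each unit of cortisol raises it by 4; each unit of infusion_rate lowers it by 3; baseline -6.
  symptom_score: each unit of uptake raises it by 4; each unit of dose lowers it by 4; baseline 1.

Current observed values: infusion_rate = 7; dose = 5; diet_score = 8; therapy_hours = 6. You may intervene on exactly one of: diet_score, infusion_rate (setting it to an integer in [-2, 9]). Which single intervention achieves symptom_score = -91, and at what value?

Intervening on diet_score: symptom_score = -16*diet_score - 47. Reaching -91 requires diet_score = 11/4, not an integer.
Intervening on infusion_rate: with other inputs at their observed values, symptom_score = -12*infusion_rate - 91. Solving for -91 gives infusion_rate = 0, within [-2, 9].

set infusion_rate = 0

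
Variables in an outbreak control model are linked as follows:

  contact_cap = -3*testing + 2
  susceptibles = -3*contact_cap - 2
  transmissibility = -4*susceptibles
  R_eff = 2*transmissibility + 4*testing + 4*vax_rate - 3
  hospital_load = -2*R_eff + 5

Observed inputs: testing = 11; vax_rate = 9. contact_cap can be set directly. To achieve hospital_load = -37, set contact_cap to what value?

Intervening on contact_cap fixes its value directly, overriding its dependence on testing.
Substituting into the transmissibility equation gives transmissibility = 12*contact_cap + 8.
Substituting into the R_eff equation gives R_eff = 24*contact_cap + 93.
Substituting into the hospital_load equation gives hospital_load = -48*contact_cap - 181.
Solve -48*contact_cap - 181 = -37: contact_cap = (-37 + 181) / -48 = -3.

contact_cap = -3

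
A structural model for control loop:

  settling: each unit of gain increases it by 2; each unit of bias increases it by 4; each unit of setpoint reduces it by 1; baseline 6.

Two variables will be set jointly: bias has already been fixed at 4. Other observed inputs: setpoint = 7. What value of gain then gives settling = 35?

With bias held at 4:
Substituting into the settling equation gives settling = 2*gain + 15.
Solve 2*gain + 15 = 35: gain = (35 - 15) / 2 = 10.

gain = 10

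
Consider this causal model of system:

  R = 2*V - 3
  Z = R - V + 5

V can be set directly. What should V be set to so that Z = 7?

Substituting into the Z equation gives Z = V + 2.
Solve V + 2 = 7: V = (7 - 2) / 1 = 5.

V = 5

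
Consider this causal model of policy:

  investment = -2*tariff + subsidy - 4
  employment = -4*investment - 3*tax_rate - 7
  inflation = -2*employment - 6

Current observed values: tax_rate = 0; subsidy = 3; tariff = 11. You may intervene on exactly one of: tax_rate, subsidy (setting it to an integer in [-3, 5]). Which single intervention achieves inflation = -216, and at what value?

set subsidy = -2

Intervening on tax_rate: inflation = 6*tax_rate - 176. Reaching -216 requires tax_rate = -20/3, not an integer.
Intervening on subsidy: with other inputs at their observed values, inflation = 8*subsidy - 200. Solving for -216 gives subsidy = -2, within [-3, 5].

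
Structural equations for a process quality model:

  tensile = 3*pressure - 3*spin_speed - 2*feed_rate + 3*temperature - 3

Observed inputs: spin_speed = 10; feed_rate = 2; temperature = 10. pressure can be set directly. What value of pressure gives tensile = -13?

pressure = -2

Substituting into the tensile equation gives tensile = 3*pressure - 7.
Solve 3*pressure - 7 = -13: pressure = (-13 + 7) / 3 = -2.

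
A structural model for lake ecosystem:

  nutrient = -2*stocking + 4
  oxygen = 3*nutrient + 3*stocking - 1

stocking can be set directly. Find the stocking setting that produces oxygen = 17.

Substituting into the oxygen equation gives oxygen = -3*stocking + 11.
Solve -3*stocking + 11 = 17: stocking = (17 - 11) / -3 = -2.

stocking = -2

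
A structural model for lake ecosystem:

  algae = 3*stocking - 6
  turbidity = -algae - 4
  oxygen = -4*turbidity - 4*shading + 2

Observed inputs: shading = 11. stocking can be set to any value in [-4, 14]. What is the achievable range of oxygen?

-98 to 118

Substituting into the turbidity equation gives turbidity = -3*stocking + 2.
This gives oxygen = 12*stocking - 50.
Linear in stocking, so extremes are at the endpoints: stocking = -4 gives oxygen = -98; stocking = 14 gives oxygen = 118.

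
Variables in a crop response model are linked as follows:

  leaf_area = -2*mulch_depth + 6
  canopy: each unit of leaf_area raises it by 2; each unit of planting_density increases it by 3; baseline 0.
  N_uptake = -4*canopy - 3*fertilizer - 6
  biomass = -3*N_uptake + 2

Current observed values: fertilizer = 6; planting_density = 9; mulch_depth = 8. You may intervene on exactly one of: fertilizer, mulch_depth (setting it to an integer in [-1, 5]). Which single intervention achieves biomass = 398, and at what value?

Intervening on fertilizer: biomass = 9*fertilizer + 104. Reaching 398 requires fertilizer = 98/3, not an integer.
Intervening on mulch_depth: with other inputs at their observed values, biomass = -48*mulch_depth + 542. Solving for 398 gives mulch_depth = 3, within [-1, 5].

set mulch_depth = 3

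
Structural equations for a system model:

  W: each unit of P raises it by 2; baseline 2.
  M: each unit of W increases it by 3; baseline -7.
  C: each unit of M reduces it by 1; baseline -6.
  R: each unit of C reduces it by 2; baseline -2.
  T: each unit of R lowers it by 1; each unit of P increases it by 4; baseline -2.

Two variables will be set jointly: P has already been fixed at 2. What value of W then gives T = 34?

With P held at 2:
Intervening on W fixes its value directly, overriding its dependence on P.
Substituting into the C equation gives C = -3*W + 1.
Substituting into the R equation gives R = 6*W - 4.
T becomes -6*W + 10.
Solve -6*W + 10 = 34: W = (34 - 10) / -6 = -4.

W = -4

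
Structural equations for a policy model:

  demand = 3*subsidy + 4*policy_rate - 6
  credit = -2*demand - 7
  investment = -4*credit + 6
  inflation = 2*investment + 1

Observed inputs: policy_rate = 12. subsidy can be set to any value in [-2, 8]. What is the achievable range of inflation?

Substituting into the demand equation gives demand = 3*subsidy + 42.
Substituting into the credit equation gives credit = -6*subsidy - 91.
This gives investment = 24*subsidy + 370.
Substituting into the inflation equation gives inflation = 48*subsidy + 741.
Linear in subsidy, so extremes are at the endpoints: subsidy = -2 gives inflation = 645; subsidy = 8 gives inflation = 1125.

645 to 1125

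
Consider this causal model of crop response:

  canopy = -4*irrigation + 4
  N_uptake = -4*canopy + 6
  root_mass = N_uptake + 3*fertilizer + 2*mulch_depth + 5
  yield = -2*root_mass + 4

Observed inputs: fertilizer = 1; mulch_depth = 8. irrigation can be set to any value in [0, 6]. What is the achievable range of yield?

-216 to -24

Substituting into the N_uptake equation gives N_uptake = 16*irrigation - 10.
Substituting into the root_mass equation gives root_mass = 16*irrigation + 14.
yield becomes -32*irrigation - 24.
Linear in irrigation, so extremes are at the endpoints: irrigation = 0 gives yield = -24; irrigation = 6 gives yield = -216.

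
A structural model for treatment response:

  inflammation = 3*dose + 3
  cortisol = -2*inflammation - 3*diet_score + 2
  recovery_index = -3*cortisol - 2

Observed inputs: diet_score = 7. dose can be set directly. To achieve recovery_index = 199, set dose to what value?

dose = 7

Substituting into the cortisol equation gives cortisol = -6*dose - 25.
Substituting into the recovery_index equation gives recovery_index = 18*dose + 73.
Solve 18*dose + 73 = 199: dose = (199 - 73) / 18 = 7.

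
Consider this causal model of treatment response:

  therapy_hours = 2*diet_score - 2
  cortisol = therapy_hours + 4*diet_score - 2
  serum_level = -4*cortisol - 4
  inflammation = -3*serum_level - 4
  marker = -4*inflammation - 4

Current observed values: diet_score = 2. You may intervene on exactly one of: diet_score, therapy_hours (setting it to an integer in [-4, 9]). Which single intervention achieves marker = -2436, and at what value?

Intervening on diet_score: with other inputs at their observed values, marker = -288*diet_score + 156. Solving for -2436 gives diet_score = 9, within [-4, 9].
Intervening on therapy_hours: marker = -48*therapy_hours - 324. Reaching -2436 requires therapy_hours = 44, outside [-4, 9].

set diet_score = 9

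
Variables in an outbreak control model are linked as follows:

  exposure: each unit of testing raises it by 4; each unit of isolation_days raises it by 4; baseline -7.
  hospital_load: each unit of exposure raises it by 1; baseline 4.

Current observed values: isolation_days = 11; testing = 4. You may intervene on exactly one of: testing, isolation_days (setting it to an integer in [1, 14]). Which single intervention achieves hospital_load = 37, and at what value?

Intervening on testing: hospital_load = 4*testing + 41. Reaching 37 requires testing = -1, outside [1, 14].
Intervening on isolation_days: with other inputs at their observed values, hospital_load = 4*isolation_days + 13. Solving for 37 gives isolation_days = 6, within [1, 14].

set isolation_days = 6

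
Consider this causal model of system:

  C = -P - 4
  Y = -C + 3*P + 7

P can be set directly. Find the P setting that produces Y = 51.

P = 10

Substituting into the Y equation gives Y = 4*P + 11.
Solve 4*P + 11 = 51: P = (51 - 11) / 4 = 10.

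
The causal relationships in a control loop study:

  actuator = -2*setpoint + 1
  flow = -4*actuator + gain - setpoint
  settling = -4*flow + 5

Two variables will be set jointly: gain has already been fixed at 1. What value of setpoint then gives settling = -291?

With gain held at 1:
Substituting into the flow equation gives flow = 7*setpoint - 3.
So settling = -28*setpoint + 17.
Solve -28*setpoint + 17 = -291: setpoint = (-291 - 17) / -28 = 11.

setpoint = 11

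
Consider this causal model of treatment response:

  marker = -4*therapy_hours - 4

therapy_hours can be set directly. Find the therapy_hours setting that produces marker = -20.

therapy_hours = 4

Solve -4*therapy_hours - 4 = -20: therapy_hours = (-20 + 4) / -4 = 4.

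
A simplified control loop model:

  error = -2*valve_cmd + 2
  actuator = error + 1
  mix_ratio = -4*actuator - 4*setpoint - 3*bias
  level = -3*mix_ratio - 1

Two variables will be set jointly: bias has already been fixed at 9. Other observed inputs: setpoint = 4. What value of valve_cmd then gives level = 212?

valve_cmd = -2

With bias held at 9:
Substituting into the actuator equation gives actuator = -2*valve_cmd + 3.
So mix_ratio = 8*valve_cmd - 55.
Substituting into the level equation gives level = -24*valve_cmd + 164.
Solve -24*valve_cmd + 164 = 212: valve_cmd = (212 - 164) / -24 = -2.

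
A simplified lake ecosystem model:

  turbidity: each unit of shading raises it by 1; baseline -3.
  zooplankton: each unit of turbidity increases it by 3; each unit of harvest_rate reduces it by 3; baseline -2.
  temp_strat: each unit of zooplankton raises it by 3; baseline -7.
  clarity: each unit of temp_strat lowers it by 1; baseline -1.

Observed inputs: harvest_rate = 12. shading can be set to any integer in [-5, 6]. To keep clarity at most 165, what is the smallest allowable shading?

Substituting into the zooplankton equation gives zooplankton = 3*shading - 47.
Substituting into the temp_strat equation gives temp_strat = 9*shading - 148.
This gives clarity = -9*shading + 147.
Require -9*shading + 147 ≤ 165, so shading ≥ -2.
The smallest integer in [-5, 6] satisfying this is -2.

shading = -2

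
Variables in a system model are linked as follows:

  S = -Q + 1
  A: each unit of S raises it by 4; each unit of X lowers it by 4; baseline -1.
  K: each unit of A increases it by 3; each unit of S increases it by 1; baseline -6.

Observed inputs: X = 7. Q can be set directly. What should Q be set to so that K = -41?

Substituting into the A equation gives A = -4*Q - 25.
K becomes -13*Q - 80.
Solve -13*Q - 80 = -41: Q = (-41 + 80) / -13 = -3.

Q = -3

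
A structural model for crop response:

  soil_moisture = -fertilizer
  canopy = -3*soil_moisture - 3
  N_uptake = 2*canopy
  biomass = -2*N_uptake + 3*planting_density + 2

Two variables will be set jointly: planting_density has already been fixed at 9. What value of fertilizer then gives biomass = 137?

With planting_density held at 9:
Substituting into the canopy equation gives canopy = 3*fertilizer - 3.
Substituting into the N_uptake equation gives N_uptake = 6*fertilizer - 6.
Substituting into the biomass equation gives biomass = -12*fertilizer + 41.
Solve -12*fertilizer + 41 = 137: fertilizer = (137 - 41) / -12 = -8.

fertilizer = -8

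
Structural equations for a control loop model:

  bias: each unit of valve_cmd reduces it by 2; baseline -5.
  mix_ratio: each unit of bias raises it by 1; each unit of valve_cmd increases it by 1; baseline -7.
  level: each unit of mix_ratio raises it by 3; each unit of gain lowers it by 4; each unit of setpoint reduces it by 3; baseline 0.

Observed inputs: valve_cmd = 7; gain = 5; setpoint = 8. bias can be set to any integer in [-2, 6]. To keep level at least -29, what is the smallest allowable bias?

bias = 5

Intervening on bias fixes its value directly, overriding its dependence on valve_cmd.
Substituting into the mix_ratio equation gives mix_ratio = bias.
So level = 3*bias - 44.
Require 3*bias - 44 ≥ -29, so bias ≥ 5.
The smallest integer in [-2, 6] satisfying this is 5.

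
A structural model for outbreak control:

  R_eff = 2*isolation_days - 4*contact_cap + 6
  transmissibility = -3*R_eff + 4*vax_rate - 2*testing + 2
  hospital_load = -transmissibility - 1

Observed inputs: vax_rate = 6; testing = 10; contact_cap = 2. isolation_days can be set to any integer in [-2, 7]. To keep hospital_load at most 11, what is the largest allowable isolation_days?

Substituting into the R_eff equation gives R_eff = 2*isolation_days - 2.
Substituting into the transmissibility equation gives transmissibility = -6*isolation_days + 12.
So hospital_load = 6*isolation_days - 13.
Require 6*isolation_days - 13 ≤ 11, so isolation_days ≤ 4.
The largest integer in [-2, 7] satisfying this is 4.

isolation_days = 4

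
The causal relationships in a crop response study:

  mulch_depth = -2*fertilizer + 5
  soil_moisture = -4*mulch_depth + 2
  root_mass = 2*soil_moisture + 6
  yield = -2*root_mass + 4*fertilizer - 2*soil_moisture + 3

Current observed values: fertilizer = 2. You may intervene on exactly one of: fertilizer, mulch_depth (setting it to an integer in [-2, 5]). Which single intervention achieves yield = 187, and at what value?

set fertilizer = -2

Intervening on fertilizer: with other inputs at their observed values, yield = -44*fertilizer + 99. Solving for 187 gives fertilizer = -2, within [-2, 5].
Intervening on mulch_depth: yield = 24*mulch_depth - 13. Reaching 187 requires mulch_depth = 25/3, not an integer.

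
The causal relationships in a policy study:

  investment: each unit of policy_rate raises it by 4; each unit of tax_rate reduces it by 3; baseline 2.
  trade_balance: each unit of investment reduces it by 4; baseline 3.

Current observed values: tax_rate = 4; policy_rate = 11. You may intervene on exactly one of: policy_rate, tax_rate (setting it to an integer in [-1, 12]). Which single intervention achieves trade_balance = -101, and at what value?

Intervening on policy_rate: with other inputs at their observed values, trade_balance = -16*policy_rate + 43. Solving for -101 gives policy_rate = 9, within [-1, 12].
Intervening on tax_rate: trade_balance = 12*tax_rate - 181. Reaching -101 requires tax_rate = 20/3, not an integer.

set policy_rate = 9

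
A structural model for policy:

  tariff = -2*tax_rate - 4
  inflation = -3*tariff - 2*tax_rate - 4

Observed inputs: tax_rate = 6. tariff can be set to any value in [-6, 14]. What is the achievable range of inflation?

Intervening on tariff fixes its value directly, overriding its dependence on tax_rate.
Substituting into the inflation equation gives inflation = -3*tariff - 16.
Linear in tariff, so extremes are at the endpoints: tariff = -6 gives inflation = 2; tariff = 14 gives inflation = -58.

-58 to 2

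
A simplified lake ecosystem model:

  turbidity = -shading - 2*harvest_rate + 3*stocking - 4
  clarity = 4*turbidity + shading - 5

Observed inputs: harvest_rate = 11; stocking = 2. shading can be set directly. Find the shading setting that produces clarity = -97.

shading = 4

Substituting into the turbidity equation gives turbidity = -shading - 20.
clarity becomes -3*shading - 85.
Solve -3*shading - 85 = -97: shading = (-97 + 85) / -3 = 4.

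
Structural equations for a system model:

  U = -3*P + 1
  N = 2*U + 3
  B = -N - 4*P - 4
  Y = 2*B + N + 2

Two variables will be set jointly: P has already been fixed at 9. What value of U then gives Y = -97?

With P held at 9:
Intervening on U fixes its value directly, overriding its dependence on P.
Substituting into the B equation gives B = -2*U - 43.
Substituting into the Y equation gives Y = -2*U - 81.
Solve -2*U - 81 = -97: U = (-97 + 81) / -2 = 8.

U = 8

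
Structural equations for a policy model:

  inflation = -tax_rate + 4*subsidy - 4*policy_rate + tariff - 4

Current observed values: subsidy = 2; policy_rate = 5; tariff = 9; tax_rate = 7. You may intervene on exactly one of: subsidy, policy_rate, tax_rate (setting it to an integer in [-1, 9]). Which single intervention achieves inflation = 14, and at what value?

set subsidy = 9

Intervening on subsidy: with other inputs at their observed values, inflation = 4*subsidy - 22. Solving for 14 gives subsidy = 9, within [-1, 9].
Intervening on policy_rate: inflation = -4*policy_rate + 6. Reaching 14 requires policy_rate = -2, outside [-1, 9].
Intervening on tax_rate: inflation = -tax_rate - 7. Reaching 14 requires tax_rate = -21, outside [-1, 9].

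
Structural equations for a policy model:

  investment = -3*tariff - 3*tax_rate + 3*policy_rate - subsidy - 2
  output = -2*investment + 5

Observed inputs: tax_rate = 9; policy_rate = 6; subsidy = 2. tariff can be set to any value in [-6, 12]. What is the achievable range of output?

Substituting into the investment equation gives investment = -3*tariff - 13.
Substituting into the output equation gives output = 6*tariff + 31.
Linear in tariff, so extremes are at the endpoints: tariff = -6 gives output = -5; tariff = 12 gives output = 103.

-5 to 103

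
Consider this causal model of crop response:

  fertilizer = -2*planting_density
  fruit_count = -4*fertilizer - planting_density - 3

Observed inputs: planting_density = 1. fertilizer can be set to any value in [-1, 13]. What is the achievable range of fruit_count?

-56 to 0

Intervening on fertilizer fixes its value directly, overriding its dependence on planting_density.
Substituting into the fruit_count equation gives fruit_count = -4*fertilizer - 4.
Linear in fertilizer, so extremes are at the endpoints: fertilizer = -1 gives fruit_count = 0; fertilizer = 13 gives fruit_count = -56.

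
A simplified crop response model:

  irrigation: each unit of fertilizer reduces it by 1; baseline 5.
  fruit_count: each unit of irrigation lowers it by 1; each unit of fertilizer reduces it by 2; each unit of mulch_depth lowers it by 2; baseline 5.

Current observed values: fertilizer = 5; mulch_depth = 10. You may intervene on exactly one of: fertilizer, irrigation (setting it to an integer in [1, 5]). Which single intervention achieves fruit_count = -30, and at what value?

set irrigation = 5

Intervening on fertilizer: fruit_count = -fertilizer - 20. Reaching -30 requires fertilizer = 10, outside [1, 5].
Intervening on irrigation: with other inputs at their observed values, fruit_count = -irrigation - 25. Solving for -30 gives irrigation = 5, within [1, 5].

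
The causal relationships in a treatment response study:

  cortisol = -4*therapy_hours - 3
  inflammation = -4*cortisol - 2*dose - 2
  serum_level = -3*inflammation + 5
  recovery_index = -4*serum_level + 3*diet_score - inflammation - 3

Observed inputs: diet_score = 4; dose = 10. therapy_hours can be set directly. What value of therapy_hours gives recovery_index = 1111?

Substituting into the inflammation equation gives inflammation = 16*therapy_hours - 10.
serum_level becomes -48*therapy_hours + 35.
Substituting into the recovery_index equation gives recovery_index = 176*therapy_hours - 121.
Solve 176*therapy_hours - 121 = 1111: therapy_hours = (1111 + 121) / 176 = 7.

therapy_hours = 7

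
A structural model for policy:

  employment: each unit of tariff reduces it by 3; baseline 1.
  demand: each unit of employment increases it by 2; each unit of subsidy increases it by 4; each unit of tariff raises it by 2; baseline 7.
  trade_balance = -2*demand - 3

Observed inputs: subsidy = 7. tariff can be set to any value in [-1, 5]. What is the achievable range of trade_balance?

-85 to -37

Substituting into the demand equation gives demand = -4*tariff + 37.
Substituting into the trade_balance equation gives trade_balance = 8*tariff - 77.
Linear in tariff, so extremes are at the endpoints: tariff = -1 gives trade_balance = -85; tariff = 5 gives trade_balance = -37.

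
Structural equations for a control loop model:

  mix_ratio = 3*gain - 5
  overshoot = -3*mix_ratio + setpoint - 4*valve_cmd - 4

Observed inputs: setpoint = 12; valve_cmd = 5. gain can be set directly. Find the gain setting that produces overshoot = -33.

gain = 4

Substituting into the overshoot equation gives overshoot = -9*gain + 3.
Solve -9*gain + 3 = -33: gain = (-33 - 3) / -9 = 4.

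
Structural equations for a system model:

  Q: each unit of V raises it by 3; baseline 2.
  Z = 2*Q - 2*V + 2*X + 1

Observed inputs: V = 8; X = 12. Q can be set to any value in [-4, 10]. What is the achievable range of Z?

Intervening on Q fixes its value directly, overriding its dependence on V.
Substituting into the Z equation gives Z = 2*Q + 9.
Linear in Q, so extremes are at the endpoints: Q = -4 gives Z = 1; Q = 10 gives Z = 29.

1 to 29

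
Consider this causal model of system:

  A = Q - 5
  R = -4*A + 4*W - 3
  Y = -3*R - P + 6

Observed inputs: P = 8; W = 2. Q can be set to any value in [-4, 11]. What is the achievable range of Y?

Substituting into the R equation gives R = -4*Q + 25.
Substituting into the Y equation gives Y = 12*Q - 77.
Linear in Q, so extremes are at the endpoints: Q = -4 gives Y = -125; Q = 11 gives Y = 55.

-125 to 55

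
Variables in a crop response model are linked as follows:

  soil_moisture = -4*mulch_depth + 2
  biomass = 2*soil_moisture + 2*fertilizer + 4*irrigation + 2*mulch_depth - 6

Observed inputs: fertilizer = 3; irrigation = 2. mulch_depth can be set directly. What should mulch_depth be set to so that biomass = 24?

mulch_depth = -2

Substituting into the biomass equation gives biomass = -6*mulch_depth + 12.
Solve -6*mulch_depth + 12 = 24: mulch_depth = (24 - 12) / -6 = -2.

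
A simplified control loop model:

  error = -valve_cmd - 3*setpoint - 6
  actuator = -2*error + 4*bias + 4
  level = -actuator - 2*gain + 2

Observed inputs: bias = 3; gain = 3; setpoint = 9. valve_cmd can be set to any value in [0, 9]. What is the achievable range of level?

-104 to -86

Substituting into the error equation gives error = -valve_cmd - 33.
Substituting into the actuator equation gives actuator = 2*valve_cmd + 82.
Substituting into the level equation gives level = -2*valve_cmd - 86.
Linear in valve_cmd, so extremes are at the endpoints: valve_cmd = 0 gives level = -86; valve_cmd = 9 gives level = -104.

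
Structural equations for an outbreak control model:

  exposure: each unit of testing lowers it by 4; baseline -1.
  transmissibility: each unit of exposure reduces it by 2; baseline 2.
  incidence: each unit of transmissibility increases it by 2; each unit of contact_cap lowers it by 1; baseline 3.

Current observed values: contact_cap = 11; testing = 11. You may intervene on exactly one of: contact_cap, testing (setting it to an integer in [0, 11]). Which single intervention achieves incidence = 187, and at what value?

set contact_cap = 0

Intervening on contact_cap: with other inputs at their observed values, incidence = -contact_cap + 187. Solving for 187 gives contact_cap = 0, within [0, 11].
Intervening on testing: incidence = 16*testing. Reaching 187 requires testing = 187/16, not an integer.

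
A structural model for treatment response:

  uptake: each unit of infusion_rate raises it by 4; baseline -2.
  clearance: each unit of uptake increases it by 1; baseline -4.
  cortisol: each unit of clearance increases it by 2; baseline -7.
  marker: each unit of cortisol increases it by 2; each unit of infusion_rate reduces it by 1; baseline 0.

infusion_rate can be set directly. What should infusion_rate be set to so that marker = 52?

Substituting into the clearance equation gives clearance = 4*infusion_rate - 6.
cortisol becomes 8*infusion_rate - 19.
Substituting into the marker equation gives marker = 15*infusion_rate - 38.
Solve 15*infusion_rate - 38 = 52: infusion_rate = (52 + 38) / 15 = 6.

infusion_rate = 6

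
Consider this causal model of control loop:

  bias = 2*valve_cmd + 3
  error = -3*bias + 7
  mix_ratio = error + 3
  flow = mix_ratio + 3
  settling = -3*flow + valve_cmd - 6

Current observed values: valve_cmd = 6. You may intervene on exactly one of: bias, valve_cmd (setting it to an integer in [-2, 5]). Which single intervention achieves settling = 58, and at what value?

set valve_cmd = 4

Intervening on bias: settling = 9*bias - 39. Reaching 58 requires bias = 97/9, not an integer.
Intervening on valve_cmd: with other inputs at their observed values, settling = 19*valve_cmd - 18. Solving for 58 gives valve_cmd = 4, within [-2, 5].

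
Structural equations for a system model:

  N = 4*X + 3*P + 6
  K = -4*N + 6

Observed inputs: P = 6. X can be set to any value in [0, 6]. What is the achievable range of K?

Substituting into the N equation gives N = 4*X + 24.
Substituting into the K equation gives K = -16*X - 90.
Linear in X, so extremes are at the endpoints: X = 0 gives K = -90; X = 6 gives K = -186.

-186 to -90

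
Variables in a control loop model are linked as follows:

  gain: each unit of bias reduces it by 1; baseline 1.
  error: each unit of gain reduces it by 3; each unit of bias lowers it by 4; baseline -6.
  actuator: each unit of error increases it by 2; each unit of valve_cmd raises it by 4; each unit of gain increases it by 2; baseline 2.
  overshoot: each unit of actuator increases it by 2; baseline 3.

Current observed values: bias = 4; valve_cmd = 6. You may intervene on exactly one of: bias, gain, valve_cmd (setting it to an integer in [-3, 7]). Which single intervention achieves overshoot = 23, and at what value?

Intervening on bias: with other inputs at their observed values, overshoot = -8*bias + 23. Solving for 23 gives bias = 0, within [-3, 7].
Intervening on gain: overshoot = -8*gain - 33. Reaching 23 requires gain = -7, outside [-3, 7].
Intervening on valve_cmd: overshoot = 8*valve_cmd - 57. Reaching 23 requires valve_cmd = 10, outside [-3, 7].

set bias = 0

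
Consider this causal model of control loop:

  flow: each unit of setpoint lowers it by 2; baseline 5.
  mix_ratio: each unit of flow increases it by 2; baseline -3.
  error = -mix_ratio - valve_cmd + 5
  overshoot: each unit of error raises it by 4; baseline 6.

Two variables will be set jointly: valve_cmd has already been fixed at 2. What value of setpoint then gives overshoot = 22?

setpoint = 2

With valve_cmd held at 2:
Substituting into the mix_ratio equation gives mix_ratio = -4*setpoint + 7.
Substituting into the error equation gives error = 4*setpoint - 4.
Substituting into the overshoot equation gives overshoot = 16*setpoint - 10.
Solve 16*setpoint - 10 = 22: setpoint = (22 + 10) / 16 = 2.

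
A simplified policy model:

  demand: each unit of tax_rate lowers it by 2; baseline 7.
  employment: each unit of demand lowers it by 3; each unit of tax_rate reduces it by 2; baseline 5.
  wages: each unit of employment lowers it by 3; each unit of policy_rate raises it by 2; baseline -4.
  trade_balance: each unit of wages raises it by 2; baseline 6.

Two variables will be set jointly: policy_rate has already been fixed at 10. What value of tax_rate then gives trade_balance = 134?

tax_rate = 0

With policy_rate held at 10:
Substituting into the employment equation gives employment = 4*tax_rate - 16.
wages becomes -12*tax_rate + 64.
So trade_balance = -24*tax_rate + 134.
Solve -24*tax_rate + 134 = 134: tax_rate = (134 - 134) / -24 = 0.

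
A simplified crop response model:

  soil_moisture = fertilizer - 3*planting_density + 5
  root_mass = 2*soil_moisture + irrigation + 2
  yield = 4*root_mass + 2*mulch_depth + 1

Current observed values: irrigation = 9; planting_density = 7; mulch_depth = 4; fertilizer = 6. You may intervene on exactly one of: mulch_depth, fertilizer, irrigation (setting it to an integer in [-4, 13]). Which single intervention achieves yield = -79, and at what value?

Intervening on mulch_depth: yield = 2*mulch_depth - 35. Reaching -79 requires mulch_depth = -22, outside [-4, 13].
Intervening on fertilizer: yield = 8*fertilizer - 75. Reaching -79 requires fertilizer = -1/2, not an integer.
Intervening on irrigation: with other inputs at their observed values, yield = 4*irrigation - 63. Solving for -79 gives irrigation = -4, within [-4, 13].

set irrigation = -4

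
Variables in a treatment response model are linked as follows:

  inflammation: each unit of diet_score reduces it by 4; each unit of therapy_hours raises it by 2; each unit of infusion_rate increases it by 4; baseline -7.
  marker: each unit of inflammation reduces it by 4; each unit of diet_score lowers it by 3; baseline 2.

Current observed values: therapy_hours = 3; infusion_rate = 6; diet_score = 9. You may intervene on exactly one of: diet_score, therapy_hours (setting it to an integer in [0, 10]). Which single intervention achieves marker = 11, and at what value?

Intervening on diet_score: marker = 13*diet_score - 90. Reaching 11 requires diet_score = 101/13, not an integer.
Intervening on therapy_hours: with other inputs at their observed values, marker = -8*therapy_hours + 51. Solving for 11 gives therapy_hours = 5, within [0, 10].

set therapy_hours = 5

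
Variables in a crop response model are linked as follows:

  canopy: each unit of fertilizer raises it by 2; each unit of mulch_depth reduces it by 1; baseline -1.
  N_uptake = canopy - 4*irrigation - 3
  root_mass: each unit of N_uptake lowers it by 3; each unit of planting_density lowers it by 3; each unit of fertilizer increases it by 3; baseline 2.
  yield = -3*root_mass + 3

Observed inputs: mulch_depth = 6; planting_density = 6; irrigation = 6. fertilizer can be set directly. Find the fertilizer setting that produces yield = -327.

Substituting into the canopy equation gives canopy = 2*fertilizer - 7.
Substituting into the N_uptake equation gives N_uptake = 2*fertilizer - 34.
Substituting into the root_mass equation gives root_mass = -3*fertilizer + 86.
Substituting into the yield equation gives yield = 9*fertilizer - 255.
Solve 9*fertilizer - 255 = -327: fertilizer = (-327 + 255) / 9 = -8.

fertilizer = -8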